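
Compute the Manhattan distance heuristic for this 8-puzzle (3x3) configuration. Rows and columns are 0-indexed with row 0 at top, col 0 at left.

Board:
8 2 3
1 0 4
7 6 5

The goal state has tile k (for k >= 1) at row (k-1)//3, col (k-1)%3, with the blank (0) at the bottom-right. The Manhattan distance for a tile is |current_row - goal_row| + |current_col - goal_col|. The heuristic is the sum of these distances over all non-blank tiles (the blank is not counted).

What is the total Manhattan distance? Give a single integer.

Answer: 10

Derivation:
Tile 8: (0,0)->(2,1) = 3
Tile 2: (0,1)->(0,1) = 0
Tile 3: (0,2)->(0,2) = 0
Tile 1: (1,0)->(0,0) = 1
Tile 4: (1,2)->(1,0) = 2
Tile 7: (2,0)->(2,0) = 0
Tile 6: (2,1)->(1,2) = 2
Tile 5: (2,2)->(1,1) = 2
Sum: 3 + 0 + 0 + 1 + 2 + 0 + 2 + 2 = 10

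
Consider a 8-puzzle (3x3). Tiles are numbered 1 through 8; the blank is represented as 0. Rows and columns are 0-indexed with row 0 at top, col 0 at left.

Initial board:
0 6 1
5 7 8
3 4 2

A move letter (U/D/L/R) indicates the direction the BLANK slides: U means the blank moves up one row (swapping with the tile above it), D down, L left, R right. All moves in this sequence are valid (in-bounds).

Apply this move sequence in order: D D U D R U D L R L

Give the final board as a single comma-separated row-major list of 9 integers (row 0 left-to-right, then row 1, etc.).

After move 1 (D):
5 6 1
0 7 8
3 4 2

After move 2 (D):
5 6 1
3 7 8
0 4 2

After move 3 (U):
5 6 1
0 7 8
3 4 2

After move 4 (D):
5 6 1
3 7 8
0 4 2

After move 5 (R):
5 6 1
3 7 8
4 0 2

After move 6 (U):
5 6 1
3 0 8
4 7 2

After move 7 (D):
5 6 1
3 7 8
4 0 2

After move 8 (L):
5 6 1
3 7 8
0 4 2

After move 9 (R):
5 6 1
3 7 8
4 0 2

After move 10 (L):
5 6 1
3 7 8
0 4 2

Answer: 5, 6, 1, 3, 7, 8, 0, 4, 2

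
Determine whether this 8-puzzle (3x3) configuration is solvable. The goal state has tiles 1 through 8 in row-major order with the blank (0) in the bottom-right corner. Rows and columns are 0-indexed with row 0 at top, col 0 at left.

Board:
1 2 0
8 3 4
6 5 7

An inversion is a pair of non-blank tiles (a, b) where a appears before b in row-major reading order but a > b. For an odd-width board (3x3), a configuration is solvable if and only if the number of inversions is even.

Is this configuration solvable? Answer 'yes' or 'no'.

Inversions (pairs i<j in row-major order where tile[i] > tile[j] > 0): 6
6 is even, so the puzzle is solvable.

Answer: yes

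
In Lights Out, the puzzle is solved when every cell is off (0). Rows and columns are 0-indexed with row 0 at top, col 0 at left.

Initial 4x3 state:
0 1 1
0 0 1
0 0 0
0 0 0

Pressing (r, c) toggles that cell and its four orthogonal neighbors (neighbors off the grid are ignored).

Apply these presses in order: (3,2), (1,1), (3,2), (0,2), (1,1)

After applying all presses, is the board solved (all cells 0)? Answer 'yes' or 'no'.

After press 1 at (3,2):
0 1 1
0 0 1
0 0 1
0 1 1

After press 2 at (1,1):
0 0 1
1 1 0
0 1 1
0 1 1

After press 3 at (3,2):
0 0 1
1 1 0
0 1 0
0 0 0

After press 4 at (0,2):
0 1 0
1 1 1
0 1 0
0 0 0

After press 5 at (1,1):
0 0 0
0 0 0
0 0 0
0 0 0

Lights still on: 0

Answer: yes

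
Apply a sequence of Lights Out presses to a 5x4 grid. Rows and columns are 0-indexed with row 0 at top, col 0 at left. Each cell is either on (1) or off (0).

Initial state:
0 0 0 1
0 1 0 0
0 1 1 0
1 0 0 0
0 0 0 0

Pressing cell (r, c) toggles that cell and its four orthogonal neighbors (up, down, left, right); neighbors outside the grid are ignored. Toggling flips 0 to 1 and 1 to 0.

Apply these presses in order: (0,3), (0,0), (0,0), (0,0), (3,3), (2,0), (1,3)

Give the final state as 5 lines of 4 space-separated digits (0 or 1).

Answer: 1 1 1 1
0 1 1 0
1 0 1 0
0 0 1 1
0 0 0 1

Derivation:
After press 1 at (0,3):
0 0 1 0
0 1 0 1
0 1 1 0
1 0 0 0
0 0 0 0

After press 2 at (0,0):
1 1 1 0
1 1 0 1
0 1 1 0
1 0 0 0
0 0 0 0

After press 3 at (0,0):
0 0 1 0
0 1 0 1
0 1 1 0
1 0 0 0
0 0 0 0

After press 4 at (0,0):
1 1 1 0
1 1 0 1
0 1 1 0
1 0 0 0
0 0 0 0

After press 5 at (3,3):
1 1 1 0
1 1 0 1
0 1 1 1
1 0 1 1
0 0 0 1

After press 6 at (2,0):
1 1 1 0
0 1 0 1
1 0 1 1
0 0 1 1
0 0 0 1

After press 7 at (1,3):
1 1 1 1
0 1 1 0
1 0 1 0
0 0 1 1
0 0 0 1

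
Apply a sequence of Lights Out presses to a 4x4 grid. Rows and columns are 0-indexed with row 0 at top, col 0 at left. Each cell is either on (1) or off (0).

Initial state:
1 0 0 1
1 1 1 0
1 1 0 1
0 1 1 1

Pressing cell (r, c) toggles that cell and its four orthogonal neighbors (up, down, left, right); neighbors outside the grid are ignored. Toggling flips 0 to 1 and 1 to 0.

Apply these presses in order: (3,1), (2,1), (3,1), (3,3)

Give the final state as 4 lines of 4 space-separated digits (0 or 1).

Answer: 1 0 0 1
1 0 1 0
0 0 1 0
0 0 0 0

Derivation:
After press 1 at (3,1):
1 0 0 1
1 1 1 0
1 0 0 1
1 0 0 1

After press 2 at (2,1):
1 0 0 1
1 0 1 0
0 1 1 1
1 1 0 1

After press 3 at (3,1):
1 0 0 1
1 0 1 0
0 0 1 1
0 0 1 1

After press 4 at (3,3):
1 0 0 1
1 0 1 0
0 0 1 0
0 0 0 0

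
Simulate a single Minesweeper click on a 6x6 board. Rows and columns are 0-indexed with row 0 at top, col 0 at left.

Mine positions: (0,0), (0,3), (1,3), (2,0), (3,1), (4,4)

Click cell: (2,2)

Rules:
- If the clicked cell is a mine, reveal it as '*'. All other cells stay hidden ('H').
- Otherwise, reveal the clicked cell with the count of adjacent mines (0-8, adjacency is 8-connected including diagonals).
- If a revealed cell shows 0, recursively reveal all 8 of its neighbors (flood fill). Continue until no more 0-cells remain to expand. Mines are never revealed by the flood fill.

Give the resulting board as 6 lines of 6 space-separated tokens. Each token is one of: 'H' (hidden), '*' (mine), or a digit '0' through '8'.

H H H H H H
H H H H H H
H H 2 H H H
H H H H H H
H H H H H H
H H H H H H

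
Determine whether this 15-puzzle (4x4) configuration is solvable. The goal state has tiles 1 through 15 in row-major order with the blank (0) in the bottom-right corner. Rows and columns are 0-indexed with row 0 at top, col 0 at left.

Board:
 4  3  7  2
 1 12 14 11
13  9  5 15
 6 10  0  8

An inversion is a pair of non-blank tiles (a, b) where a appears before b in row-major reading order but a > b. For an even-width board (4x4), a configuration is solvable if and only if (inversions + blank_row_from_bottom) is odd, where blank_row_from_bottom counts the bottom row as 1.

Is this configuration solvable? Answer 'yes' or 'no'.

Inversions: 40
Blank is in row 3 (0-indexed from top), which is row 1 counting from the bottom (bottom = 1).
40 + 1 = 41, which is odd, so the puzzle is solvable.

Answer: yes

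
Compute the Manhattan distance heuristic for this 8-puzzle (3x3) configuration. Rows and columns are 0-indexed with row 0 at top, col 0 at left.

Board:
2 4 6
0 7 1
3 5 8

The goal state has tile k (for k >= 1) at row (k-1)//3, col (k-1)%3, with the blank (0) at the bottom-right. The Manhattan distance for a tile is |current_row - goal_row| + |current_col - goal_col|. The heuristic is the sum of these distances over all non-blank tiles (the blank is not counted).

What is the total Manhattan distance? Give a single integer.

Answer: 15

Derivation:
Tile 2: (0,0)->(0,1) = 1
Tile 4: (0,1)->(1,0) = 2
Tile 6: (0,2)->(1,2) = 1
Tile 7: (1,1)->(2,0) = 2
Tile 1: (1,2)->(0,0) = 3
Tile 3: (2,0)->(0,2) = 4
Tile 5: (2,1)->(1,1) = 1
Tile 8: (2,2)->(2,1) = 1
Sum: 1 + 2 + 1 + 2 + 3 + 4 + 1 + 1 = 15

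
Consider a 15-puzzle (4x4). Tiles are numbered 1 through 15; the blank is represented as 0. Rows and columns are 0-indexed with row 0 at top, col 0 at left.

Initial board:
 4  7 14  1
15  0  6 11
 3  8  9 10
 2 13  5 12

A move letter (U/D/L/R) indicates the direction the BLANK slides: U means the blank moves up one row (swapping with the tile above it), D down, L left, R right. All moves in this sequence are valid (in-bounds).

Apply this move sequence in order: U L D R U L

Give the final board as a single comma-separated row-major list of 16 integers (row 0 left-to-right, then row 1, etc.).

After move 1 (U):
 4  0 14  1
15  7  6 11
 3  8  9 10
 2 13  5 12

After move 2 (L):
 0  4 14  1
15  7  6 11
 3  8  9 10
 2 13  5 12

After move 3 (D):
15  4 14  1
 0  7  6 11
 3  8  9 10
 2 13  5 12

After move 4 (R):
15  4 14  1
 7  0  6 11
 3  8  9 10
 2 13  5 12

After move 5 (U):
15  0 14  1
 7  4  6 11
 3  8  9 10
 2 13  5 12

After move 6 (L):
 0 15 14  1
 7  4  6 11
 3  8  9 10
 2 13  5 12

Answer: 0, 15, 14, 1, 7, 4, 6, 11, 3, 8, 9, 10, 2, 13, 5, 12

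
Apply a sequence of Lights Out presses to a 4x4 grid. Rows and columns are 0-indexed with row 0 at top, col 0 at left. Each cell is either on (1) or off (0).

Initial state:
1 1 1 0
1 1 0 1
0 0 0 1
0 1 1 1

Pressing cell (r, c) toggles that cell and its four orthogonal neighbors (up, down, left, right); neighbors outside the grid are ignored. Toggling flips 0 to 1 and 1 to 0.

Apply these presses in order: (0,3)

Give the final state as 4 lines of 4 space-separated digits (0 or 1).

After press 1 at (0,3):
1 1 0 1
1 1 0 0
0 0 0 1
0 1 1 1

Answer: 1 1 0 1
1 1 0 0
0 0 0 1
0 1 1 1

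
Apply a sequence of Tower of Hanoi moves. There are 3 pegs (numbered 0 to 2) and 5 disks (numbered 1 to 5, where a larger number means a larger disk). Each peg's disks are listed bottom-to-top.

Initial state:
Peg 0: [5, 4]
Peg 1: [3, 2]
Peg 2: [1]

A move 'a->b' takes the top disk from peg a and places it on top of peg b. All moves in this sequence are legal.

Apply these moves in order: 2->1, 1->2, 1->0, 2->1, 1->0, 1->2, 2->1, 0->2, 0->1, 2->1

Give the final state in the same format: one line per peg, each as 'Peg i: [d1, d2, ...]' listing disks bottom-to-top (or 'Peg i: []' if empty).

After move 1 (2->1):
Peg 0: [5, 4]
Peg 1: [3, 2, 1]
Peg 2: []

After move 2 (1->2):
Peg 0: [5, 4]
Peg 1: [3, 2]
Peg 2: [1]

After move 3 (1->0):
Peg 0: [5, 4, 2]
Peg 1: [3]
Peg 2: [1]

After move 4 (2->1):
Peg 0: [5, 4, 2]
Peg 1: [3, 1]
Peg 2: []

After move 5 (1->0):
Peg 0: [5, 4, 2, 1]
Peg 1: [3]
Peg 2: []

After move 6 (1->2):
Peg 0: [5, 4, 2, 1]
Peg 1: []
Peg 2: [3]

After move 7 (2->1):
Peg 0: [5, 4, 2, 1]
Peg 1: [3]
Peg 2: []

After move 8 (0->2):
Peg 0: [5, 4, 2]
Peg 1: [3]
Peg 2: [1]

After move 9 (0->1):
Peg 0: [5, 4]
Peg 1: [3, 2]
Peg 2: [1]

After move 10 (2->1):
Peg 0: [5, 4]
Peg 1: [3, 2, 1]
Peg 2: []

Answer: Peg 0: [5, 4]
Peg 1: [3, 2, 1]
Peg 2: []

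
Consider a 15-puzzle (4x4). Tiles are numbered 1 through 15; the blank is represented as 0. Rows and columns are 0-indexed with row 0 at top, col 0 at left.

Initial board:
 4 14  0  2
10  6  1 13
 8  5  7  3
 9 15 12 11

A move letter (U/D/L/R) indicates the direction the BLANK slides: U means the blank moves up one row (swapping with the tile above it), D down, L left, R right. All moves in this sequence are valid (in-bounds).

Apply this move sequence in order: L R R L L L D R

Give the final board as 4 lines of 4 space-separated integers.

After move 1 (L):
 4  0 14  2
10  6  1 13
 8  5  7  3
 9 15 12 11

After move 2 (R):
 4 14  0  2
10  6  1 13
 8  5  7  3
 9 15 12 11

After move 3 (R):
 4 14  2  0
10  6  1 13
 8  5  7  3
 9 15 12 11

After move 4 (L):
 4 14  0  2
10  6  1 13
 8  5  7  3
 9 15 12 11

After move 5 (L):
 4  0 14  2
10  6  1 13
 8  5  7  3
 9 15 12 11

After move 6 (L):
 0  4 14  2
10  6  1 13
 8  5  7  3
 9 15 12 11

After move 7 (D):
10  4 14  2
 0  6  1 13
 8  5  7  3
 9 15 12 11

After move 8 (R):
10  4 14  2
 6  0  1 13
 8  5  7  3
 9 15 12 11

Answer: 10  4 14  2
 6  0  1 13
 8  5  7  3
 9 15 12 11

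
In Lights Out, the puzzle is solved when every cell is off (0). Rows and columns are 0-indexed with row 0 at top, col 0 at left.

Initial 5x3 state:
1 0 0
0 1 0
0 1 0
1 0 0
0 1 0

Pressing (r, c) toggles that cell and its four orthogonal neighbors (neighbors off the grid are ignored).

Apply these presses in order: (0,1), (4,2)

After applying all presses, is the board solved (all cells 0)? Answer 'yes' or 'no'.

After press 1 at (0,1):
0 1 1
0 0 0
0 1 0
1 0 0
0 1 0

After press 2 at (4,2):
0 1 1
0 0 0
0 1 0
1 0 1
0 0 1

Lights still on: 6

Answer: no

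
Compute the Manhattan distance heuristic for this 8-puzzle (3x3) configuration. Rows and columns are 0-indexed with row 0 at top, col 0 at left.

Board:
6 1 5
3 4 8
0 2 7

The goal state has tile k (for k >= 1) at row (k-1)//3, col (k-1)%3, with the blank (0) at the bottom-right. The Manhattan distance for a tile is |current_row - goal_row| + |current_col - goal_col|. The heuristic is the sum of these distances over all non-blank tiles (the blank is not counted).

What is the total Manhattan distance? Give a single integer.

Answer: 16

Derivation:
Tile 6: (0,0)->(1,2) = 3
Tile 1: (0,1)->(0,0) = 1
Tile 5: (0,2)->(1,1) = 2
Tile 3: (1,0)->(0,2) = 3
Tile 4: (1,1)->(1,0) = 1
Tile 8: (1,2)->(2,1) = 2
Tile 2: (2,1)->(0,1) = 2
Tile 7: (2,2)->(2,0) = 2
Sum: 3 + 1 + 2 + 3 + 1 + 2 + 2 + 2 = 16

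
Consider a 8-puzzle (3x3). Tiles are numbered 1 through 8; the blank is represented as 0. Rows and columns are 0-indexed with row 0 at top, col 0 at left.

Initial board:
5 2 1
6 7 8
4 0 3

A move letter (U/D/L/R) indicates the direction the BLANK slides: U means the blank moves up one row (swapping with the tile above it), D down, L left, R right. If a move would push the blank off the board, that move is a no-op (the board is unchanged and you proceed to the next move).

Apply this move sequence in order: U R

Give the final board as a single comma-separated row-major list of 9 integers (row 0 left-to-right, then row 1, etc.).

Answer: 5, 2, 1, 6, 8, 0, 4, 7, 3

Derivation:
After move 1 (U):
5 2 1
6 0 8
4 7 3

After move 2 (R):
5 2 1
6 8 0
4 7 3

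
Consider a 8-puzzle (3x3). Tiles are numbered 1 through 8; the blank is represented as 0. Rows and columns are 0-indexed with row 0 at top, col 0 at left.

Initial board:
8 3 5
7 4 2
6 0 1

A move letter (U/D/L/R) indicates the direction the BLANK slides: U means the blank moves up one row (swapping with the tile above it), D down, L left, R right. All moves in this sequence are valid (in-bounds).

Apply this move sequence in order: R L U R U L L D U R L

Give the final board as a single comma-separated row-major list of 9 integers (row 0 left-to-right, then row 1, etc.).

Answer: 0, 8, 3, 7, 2, 5, 6, 4, 1

Derivation:
After move 1 (R):
8 3 5
7 4 2
6 1 0

After move 2 (L):
8 3 5
7 4 2
6 0 1

After move 3 (U):
8 3 5
7 0 2
6 4 1

After move 4 (R):
8 3 5
7 2 0
6 4 1

After move 5 (U):
8 3 0
7 2 5
6 4 1

After move 6 (L):
8 0 3
7 2 5
6 4 1

After move 7 (L):
0 8 3
7 2 5
6 4 1

After move 8 (D):
7 8 3
0 2 5
6 4 1

After move 9 (U):
0 8 3
7 2 5
6 4 1

After move 10 (R):
8 0 3
7 2 5
6 4 1

After move 11 (L):
0 8 3
7 2 5
6 4 1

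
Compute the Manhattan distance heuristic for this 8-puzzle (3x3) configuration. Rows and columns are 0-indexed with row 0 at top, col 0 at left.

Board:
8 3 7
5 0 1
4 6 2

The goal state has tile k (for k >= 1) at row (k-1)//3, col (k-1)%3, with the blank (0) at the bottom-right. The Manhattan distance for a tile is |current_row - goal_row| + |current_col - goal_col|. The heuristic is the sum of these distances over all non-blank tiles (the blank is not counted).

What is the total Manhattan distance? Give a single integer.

Tile 8: at (0,0), goal (2,1), distance |0-2|+|0-1| = 3
Tile 3: at (0,1), goal (0,2), distance |0-0|+|1-2| = 1
Tile 7: at (0,2), goal (2,0), distance |0-2|+|2-0| = 4
Tile 5: at (1,0), goal (1,1), distance |1-1|+|0-1| = 1
Tile 1: at (1,2), goal (0,0), distance |1-0|+|2-0| = 3
Tile 4: at (2,0), goal (1,0), distance |2-1|+|0-0| = 1
Tile 6: at (2,1), goal (1,2), distance |2-1|+|1-2| = 2
Tile 2: at (2,2), goal (0,1), distance |2-0|+|2-1| = 3
Sum: 3 + 1 + 4 + 1 + 3 + 1 + 2 + 3 = 18

Answer: 18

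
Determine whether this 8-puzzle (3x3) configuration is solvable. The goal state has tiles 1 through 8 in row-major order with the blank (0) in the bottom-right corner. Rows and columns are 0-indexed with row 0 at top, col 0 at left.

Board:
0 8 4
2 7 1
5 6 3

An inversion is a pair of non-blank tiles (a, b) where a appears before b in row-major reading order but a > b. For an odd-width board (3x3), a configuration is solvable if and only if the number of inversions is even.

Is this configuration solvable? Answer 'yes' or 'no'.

Inversions (pairs i<j in row-major order where tile[i] > tile[j] > 0): 17
17 is odd, so the puzzle is not solvable.

Answer: no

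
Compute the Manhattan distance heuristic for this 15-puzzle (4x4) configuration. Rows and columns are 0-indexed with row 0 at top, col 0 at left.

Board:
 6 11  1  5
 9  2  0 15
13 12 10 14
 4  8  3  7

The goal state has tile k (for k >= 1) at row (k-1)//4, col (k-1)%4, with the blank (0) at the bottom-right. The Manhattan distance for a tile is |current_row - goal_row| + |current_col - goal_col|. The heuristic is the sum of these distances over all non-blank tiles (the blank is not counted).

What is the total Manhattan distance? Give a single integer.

Answer: 39

Derivation:
Tile 6: (0,0)->(1,1) = 2
Tile 11: (0,1)->(2,2) = 3
Tile 1: (0,2)->(0,0) = 2
Tile 5: (0,3)->(1,0) = 4
Tile 9: (1,0)->(2,0) = 1
Tile 2: (1,1)->(0,1) = 1
Tile 15: (1,3)->(3,2) = 3
Tile 13: (2,0)->(3,0) = 1
Tile 12: (2,1)->(2,3) = 2
Tile 10: (2,2)->(2,1) = 1
Tile 14: (2,3)->(3,1) = 3
Tile 4: (3,0)->(0,3) = 6
Tile 8: (3,1)->(1,3) = 4
Tile 3: (3,2)->(0,2) = 3
Tile 7: (3,3)->(1,2) = 3
Sum: 2 + 3 + 2 + 4 + 1 + 1 + 3 + 1 + 2 + 1 + 3 + 6 + 4 + 3 + 3 = 39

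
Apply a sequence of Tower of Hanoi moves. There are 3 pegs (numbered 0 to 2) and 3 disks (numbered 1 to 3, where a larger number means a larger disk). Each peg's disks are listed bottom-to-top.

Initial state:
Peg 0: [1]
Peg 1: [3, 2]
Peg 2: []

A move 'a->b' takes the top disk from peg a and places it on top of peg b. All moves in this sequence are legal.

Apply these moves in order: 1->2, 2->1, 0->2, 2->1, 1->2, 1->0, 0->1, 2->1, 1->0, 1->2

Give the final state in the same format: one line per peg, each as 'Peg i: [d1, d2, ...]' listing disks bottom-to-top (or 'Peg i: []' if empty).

After move 1 (1->2):
Peg 0: [1]
Peg 1: [3]
Peg 2: [2]

After move 2 (2->1):
Peg 0: [1]
Peg 1: [3, 2]
Peg 2: []

After move 3 (0->2):
Peg 0: []
Peg 1: [3, 2]
Peg 2: [1]

After move 4 (2->1):
Peg 0: []
Peg 1: [3, 2, 1]
Peg 2: []

After move 5 (1->2):
Peg 0: []
Peg 1: [3, 2]
Peg 2: [1]

After move 6 (1->0):
Peg 0: [2]
Peg 1: [3]
Peg 2: [1]

After move 7 (0->1):
Peg 0: []
Peg 1: [3, 2]
Peg 2: [1]

After move 8 (2->1):
Peg 0: []
Peg 1: [3, 2, 1]
Peg 2: []

After move 9 (1->0):
Peg 0: [1]
Peg 1: [3, 2]
Peg 2: []

After move 10 (1->2):
Peg 0: [1]
Peg 1: [3]
Peg 2: [2]

Answer: Peg 0: [1]
Peg 1: [3]
Peg 2: [2]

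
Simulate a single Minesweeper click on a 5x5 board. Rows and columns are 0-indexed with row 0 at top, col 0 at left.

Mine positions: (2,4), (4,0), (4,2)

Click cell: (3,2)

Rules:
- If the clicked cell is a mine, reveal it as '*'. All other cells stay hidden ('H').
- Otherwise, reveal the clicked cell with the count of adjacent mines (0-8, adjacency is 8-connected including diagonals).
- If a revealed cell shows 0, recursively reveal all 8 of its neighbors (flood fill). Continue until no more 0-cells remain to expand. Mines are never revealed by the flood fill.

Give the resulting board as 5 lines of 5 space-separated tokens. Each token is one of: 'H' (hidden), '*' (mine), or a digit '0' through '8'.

H H H H H
H H H H H
H H H H H
H H 1 H H
H H H H H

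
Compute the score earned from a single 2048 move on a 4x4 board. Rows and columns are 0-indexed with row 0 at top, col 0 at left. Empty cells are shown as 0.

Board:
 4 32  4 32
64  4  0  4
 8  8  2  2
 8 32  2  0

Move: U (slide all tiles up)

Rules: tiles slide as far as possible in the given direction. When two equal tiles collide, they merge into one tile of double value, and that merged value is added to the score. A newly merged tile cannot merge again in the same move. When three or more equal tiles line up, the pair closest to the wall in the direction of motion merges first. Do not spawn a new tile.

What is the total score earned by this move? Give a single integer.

Answer: 20

Derivation:
Slide up:
col 0: [4, 64, 8, 8] -> [4, 64, 16, 0]  score +16 (running 16)
col 1: [32, 4, 8, 32] -> [32, 4, 8, 32]  score +0 (running 16)
col 2: [4, 0, 2, 2] -> [4, 4, 0, 0]  score +4 (running 20)
col 3: [32, 4, 2, 0] -> [32, 4, 2, 0]  score +0 (running 20)
Board after move:
 4 32  4 32
64  4  4  4
16  8  0  2
 0 32  0  0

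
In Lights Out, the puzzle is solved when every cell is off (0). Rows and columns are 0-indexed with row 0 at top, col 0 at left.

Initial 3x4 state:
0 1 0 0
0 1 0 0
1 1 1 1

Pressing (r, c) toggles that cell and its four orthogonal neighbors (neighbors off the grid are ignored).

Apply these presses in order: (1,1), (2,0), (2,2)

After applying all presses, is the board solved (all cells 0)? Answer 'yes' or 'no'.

Answer: yes

Derivation:
After press 1 at (1,1):
0 0 0 0
1 0 1 0
1 0 1 1

After press 2 at (2,0):
0 0 0 0
0 0 1 0
0 1 1 1

After press 3 at (2,2):
0 0 0 0
0 0 0 0
0 0 0 0

Lights still on: 0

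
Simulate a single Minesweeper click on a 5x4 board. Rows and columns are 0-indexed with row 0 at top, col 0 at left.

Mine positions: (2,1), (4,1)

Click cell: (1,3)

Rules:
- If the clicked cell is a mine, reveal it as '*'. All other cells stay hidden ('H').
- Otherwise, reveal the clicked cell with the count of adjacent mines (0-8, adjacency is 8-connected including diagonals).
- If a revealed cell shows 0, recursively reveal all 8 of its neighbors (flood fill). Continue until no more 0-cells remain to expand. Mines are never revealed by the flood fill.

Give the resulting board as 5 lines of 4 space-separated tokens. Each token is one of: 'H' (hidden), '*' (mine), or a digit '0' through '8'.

0 0 0 0
1 1 1 0
H H 1 0
H H 2 0
H H 1 0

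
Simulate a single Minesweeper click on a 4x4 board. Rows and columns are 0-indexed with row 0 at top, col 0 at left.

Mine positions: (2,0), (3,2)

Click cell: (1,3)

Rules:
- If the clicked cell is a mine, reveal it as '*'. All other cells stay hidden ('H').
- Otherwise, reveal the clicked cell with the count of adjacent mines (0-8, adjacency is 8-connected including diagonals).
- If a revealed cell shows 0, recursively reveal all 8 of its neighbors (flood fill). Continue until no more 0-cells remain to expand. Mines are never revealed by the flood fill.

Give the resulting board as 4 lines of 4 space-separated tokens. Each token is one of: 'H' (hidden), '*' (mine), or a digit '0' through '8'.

0 0 0 0
1 1 0 0
H 2 1 1
H H H H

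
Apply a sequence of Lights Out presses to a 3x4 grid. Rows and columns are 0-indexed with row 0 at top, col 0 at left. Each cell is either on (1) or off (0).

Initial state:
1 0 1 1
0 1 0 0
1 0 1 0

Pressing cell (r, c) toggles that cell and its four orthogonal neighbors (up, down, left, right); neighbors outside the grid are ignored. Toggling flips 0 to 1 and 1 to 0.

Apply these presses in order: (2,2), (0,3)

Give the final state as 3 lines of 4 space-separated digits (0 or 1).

Answer: 1 0 0 0
0 1 1 1
1 1 0 1

Derivation:
After press 1 at (2,2):
1 0 1 1
0 1 1 0
1 1 0 1

After press 2 at (0,3):
1 0 0 0
0 1 1 1
1 1 0 1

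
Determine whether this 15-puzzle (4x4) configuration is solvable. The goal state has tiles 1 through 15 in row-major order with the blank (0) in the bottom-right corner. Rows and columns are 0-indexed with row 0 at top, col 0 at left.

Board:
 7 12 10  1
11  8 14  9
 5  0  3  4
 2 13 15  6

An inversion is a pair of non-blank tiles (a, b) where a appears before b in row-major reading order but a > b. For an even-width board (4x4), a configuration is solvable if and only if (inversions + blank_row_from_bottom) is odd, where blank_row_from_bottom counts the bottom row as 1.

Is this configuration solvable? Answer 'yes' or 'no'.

Inversions: 55
Blank is in row 2 (0-indexed from top), which is row 2 counting from the bottom (bottom = 1).
55 + 2 = 57, which is odd, so the puzzle is solvable.

Answer: yes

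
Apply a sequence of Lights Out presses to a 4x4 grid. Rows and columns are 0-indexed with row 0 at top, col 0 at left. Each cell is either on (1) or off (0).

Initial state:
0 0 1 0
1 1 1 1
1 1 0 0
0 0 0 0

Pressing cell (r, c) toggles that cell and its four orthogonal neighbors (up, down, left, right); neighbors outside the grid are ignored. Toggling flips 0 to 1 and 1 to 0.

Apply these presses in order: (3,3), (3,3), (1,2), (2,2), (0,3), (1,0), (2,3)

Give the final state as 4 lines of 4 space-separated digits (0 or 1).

After press 1 at (3,3):
0 0 1 0
1 1 1 1
1 1 0 1
0 0 1 1

After press 2 at (3,3):
0 0 1 0
1 1 1 1
1 1 0 0
0 0 0 0

After press 3 at (1,2):
0 0 0 0
1 0 0 0
1 1 1 0
0 0 0 0

After press 4 at (2,2):
0 0 0 0
1 0 1 0
1 0 0 1
0 0 1 0

After press 5 at (0,3):
0 0 1 1
1 0 1 1
1 0 0 1
0 0 1 0

After press 6 at (1,0):
1 0 1 1
0 1 1 1
0 0 0 1
0 0 1 0

After press 7 at (2,3):
1 0 1 1
0 1 1 0
0 0 1 0
0 0 1 1

Answer: 1 0 1 1
0 1 1 0
0 0 1 0
0 0 1 1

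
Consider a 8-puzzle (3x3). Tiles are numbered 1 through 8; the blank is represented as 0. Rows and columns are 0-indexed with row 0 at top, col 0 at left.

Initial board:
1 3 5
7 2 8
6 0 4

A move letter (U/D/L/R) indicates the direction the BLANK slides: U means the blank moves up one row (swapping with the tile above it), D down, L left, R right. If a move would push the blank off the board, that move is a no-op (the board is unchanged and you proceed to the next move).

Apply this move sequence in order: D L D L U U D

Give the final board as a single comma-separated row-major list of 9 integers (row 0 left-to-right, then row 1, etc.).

Answer: 1, 3, 5, 0, 2, 8, 7, 6, 4

Derivation:
After move 1 (D):
1 3 5
7 2 8
6 0 4

After move 2 (L):
1 3 5
7 2 8
0 6 4

After move 3 (D):
1 3 5
7 2 8
0 6 4

After move 4 (L):
1 3 5
7 2 8
0 6 4

After move 5 (U):
1 3 5
0 2 8
7 6 4

After move 6 (U):
0 3 5
1 2 8
7 6 4

After move 7 (D):
1 3 5
0 2 8
7 6 4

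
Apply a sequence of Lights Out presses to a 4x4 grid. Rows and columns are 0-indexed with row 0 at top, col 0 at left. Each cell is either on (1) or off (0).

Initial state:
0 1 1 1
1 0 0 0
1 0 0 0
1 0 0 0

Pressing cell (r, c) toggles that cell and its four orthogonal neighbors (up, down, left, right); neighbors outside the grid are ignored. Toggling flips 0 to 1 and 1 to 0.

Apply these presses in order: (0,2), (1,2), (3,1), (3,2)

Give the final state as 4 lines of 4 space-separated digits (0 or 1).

After press 1 at (0,2):
0 0 0 0
1 0 1 0
1 0 0 0
1 0 0 0

After press 2 at (1,2):
0 0 1 0
1 1 0 1
1 0 1 0
1 0 0 0

After press 3 at (3,1):
0 0 1 0
1 1 0 1
1 1 1 0
0 1 1 0

After press 4 at (3,2):
0 0 1 0
1 1 0 1
1 1 0 0
0 0 0 1

Answer: 0 0 1 0
1 1 0 1
1 1 0 0
0 0 0 1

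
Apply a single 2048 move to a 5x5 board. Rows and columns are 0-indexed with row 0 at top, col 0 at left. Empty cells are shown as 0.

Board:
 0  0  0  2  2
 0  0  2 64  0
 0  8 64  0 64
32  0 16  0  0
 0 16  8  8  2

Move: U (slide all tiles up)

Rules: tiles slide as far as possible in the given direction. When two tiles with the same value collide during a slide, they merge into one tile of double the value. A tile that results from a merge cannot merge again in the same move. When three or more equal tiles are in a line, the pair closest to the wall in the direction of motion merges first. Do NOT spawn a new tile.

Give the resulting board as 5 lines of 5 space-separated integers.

Answer: 32  8  2  2  2
 0 16 64 64 64
 0  0 16  8  2
 0  0  8  0  0
 0  0  0  0  0

Derivation:
Slide up:
col 0: [0, 0, 0, 32, 0] -> [32, 0, 0, 0, 0]
col 1: [0, 0, 8, 0, 16] -> [8, 16, 0, 0, 0]
col 2: [0, 2, 64, 16, 8] -> [2, 64, 16, 8, 0]
col 3: [2, 64, 0, 0, 8] -> [2, 64, 8, 0, 0]
col 4: [2, 0, 64, 0, 2] -> [2, 64, 2, 0, 0]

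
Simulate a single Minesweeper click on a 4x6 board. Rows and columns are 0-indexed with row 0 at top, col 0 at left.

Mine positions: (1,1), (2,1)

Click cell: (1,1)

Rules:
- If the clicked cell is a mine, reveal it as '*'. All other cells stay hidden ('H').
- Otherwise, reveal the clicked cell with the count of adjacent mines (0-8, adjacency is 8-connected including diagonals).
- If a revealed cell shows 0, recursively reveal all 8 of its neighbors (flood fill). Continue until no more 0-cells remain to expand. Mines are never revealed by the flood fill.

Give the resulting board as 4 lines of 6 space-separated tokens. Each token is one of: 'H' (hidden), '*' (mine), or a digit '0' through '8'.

H H H H H H
H * H H H H
H H H H H H
H H H H H H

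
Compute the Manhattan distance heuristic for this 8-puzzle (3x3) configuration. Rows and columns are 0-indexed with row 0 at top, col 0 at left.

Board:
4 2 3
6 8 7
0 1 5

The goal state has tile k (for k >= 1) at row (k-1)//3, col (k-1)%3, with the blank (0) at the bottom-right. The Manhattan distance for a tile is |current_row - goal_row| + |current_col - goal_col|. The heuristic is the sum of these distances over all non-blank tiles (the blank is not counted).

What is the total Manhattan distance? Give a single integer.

Tile 4: at (0,0), goal (1,0), distance |0-1|+|0-0| = 1
Tile 2: at (0,1), goal (0,1), distance |0-0|+|1-1| = 0
Tile 3: at (0,2), goal (0,2), distance |0-0|+|2-2| = 0
Tile 6: at (1,0), goal (1,2), distance |1-1|+|0-2| = 2
Tile 8: at (1,1), goal (2,1), distance |1-2|+|1-1| = 1
Tile 7: at (1,2), goal (2,0), distance |1-2|+|2-0| = 3
Tile 1: at (2,1), goal (0,0), distance |2-0|+|1-0| = 3
Tile 5: at (2,2), goal (1,1), distance |2-1|+|2-1| = 2
Sum: 1 + 0 + 0 + 2 + 1 + 3 + 3 + 2 = 12

Answer: 12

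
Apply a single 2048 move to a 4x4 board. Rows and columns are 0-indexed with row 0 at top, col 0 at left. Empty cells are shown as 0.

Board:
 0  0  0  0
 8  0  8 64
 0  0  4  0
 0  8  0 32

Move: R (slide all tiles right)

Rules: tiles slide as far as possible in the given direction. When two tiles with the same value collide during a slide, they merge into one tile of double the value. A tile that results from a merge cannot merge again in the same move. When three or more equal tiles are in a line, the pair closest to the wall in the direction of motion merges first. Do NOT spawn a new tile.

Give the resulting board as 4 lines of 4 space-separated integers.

Slide right:
row 0: [0, 0, 0, 0] -> [0, 0, 0, 0]
row 1: [8, 0, 8, 64] -> [0, 0, 16, 64]
row 2: [0, 0, 4, 0] -> [0, 0, 0, 4]
row 3: [0, 8, 0, 32] -> [0, 0, 8, 32]

Answer:  0  0  0  0
 0  0 16 64
 0  0  0  4
 0  0  8 32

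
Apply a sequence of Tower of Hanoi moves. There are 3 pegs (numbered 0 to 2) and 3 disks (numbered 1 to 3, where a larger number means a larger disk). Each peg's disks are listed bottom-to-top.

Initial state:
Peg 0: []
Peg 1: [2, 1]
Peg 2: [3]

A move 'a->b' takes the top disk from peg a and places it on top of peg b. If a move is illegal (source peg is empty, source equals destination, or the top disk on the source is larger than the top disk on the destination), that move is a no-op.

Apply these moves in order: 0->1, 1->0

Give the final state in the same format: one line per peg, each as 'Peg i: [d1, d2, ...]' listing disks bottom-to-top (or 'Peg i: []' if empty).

Answer: Peg 0: [1]
Peg 1: [2]
Peg 2: [3]

Derivation:
After move 1 (0->1):
Peg 0: []
Peg 1: [2, 1]
Peg 2: [3]

After move 2 (1->0):
Peg 0: [1]
Peg 1: [2]
Peg 2: [3]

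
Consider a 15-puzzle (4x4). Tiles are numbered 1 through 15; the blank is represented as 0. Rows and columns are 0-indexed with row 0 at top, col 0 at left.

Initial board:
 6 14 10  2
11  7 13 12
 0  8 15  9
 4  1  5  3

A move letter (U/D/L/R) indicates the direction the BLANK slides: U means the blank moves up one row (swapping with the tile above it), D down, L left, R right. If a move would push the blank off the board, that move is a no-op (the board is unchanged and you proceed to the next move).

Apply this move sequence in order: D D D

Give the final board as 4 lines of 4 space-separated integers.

Answer:  6 14 10  2
11  7 13 12
 4  8 15  9
 0  1  5  3

Derivation:
After move 1 (D):
 6 14 10  2
11  7 13 12
 4  8 15  9
 0  1  5  3

After move 2 (D):
 6 14 10  2
11  7 13 12
 4  8 15  9
 0  1  5  3

After move 3 (D):
 6 14 10  2
11  7 13 12
 4  8 15  9
 0  1  5  3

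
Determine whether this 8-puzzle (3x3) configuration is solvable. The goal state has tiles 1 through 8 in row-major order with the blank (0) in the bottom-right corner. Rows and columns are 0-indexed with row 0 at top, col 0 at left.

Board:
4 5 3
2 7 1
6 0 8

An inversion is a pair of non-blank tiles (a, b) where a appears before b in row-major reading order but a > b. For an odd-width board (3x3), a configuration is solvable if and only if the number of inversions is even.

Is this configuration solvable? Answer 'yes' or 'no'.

Answer: no

Derivation:
Inversions (pairs i<j in row-major order where tile[i] > tile[j] > 0): 11
11 is odd, so the puzzle is not solvable.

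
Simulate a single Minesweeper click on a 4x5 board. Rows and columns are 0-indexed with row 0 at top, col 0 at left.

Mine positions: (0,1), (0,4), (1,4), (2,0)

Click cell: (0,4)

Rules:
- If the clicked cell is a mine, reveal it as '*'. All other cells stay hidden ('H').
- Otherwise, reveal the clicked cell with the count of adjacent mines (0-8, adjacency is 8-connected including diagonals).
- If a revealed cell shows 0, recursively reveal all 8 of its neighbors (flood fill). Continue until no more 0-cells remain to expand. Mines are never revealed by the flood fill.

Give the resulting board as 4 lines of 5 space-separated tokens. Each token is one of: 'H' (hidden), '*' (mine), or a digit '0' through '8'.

H H H H *
H H H H H
H H H H H
H H H H H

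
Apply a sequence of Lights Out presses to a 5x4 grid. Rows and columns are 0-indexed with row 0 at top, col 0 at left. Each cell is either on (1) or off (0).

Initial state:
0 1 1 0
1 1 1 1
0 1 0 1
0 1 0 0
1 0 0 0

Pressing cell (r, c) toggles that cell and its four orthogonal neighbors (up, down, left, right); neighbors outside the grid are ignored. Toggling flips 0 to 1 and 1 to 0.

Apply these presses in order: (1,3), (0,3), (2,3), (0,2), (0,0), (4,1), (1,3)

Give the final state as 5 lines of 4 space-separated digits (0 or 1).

After press 1 at (1,3):
0 1 1 1
1 1 0 0
0 1 0 0
0 1 0 0
1 0 0 0

After press 2 at (0,3):
0 1 0 0
1 1 0 1
0 1 0 0
0 1 0 0
1 0 0 0

After press 3 at (2,3):
0 1 0 0
1 1 0 0
0 1 1 1
0 1 0 1
1 0 0 0

After press 4 at (0,2):
0 0 1 1
1 1 1 0
0 1 1 1
0 1 0 1
1 0 0 0

After press 5 at (0,0):
1 1 1 1
0 1 1 0
0 1 1 1
0 1 0 1
1 0 0 0

After press 6 at (4,1):
1 1 1 1
0 1 1 0
0 1 1 1
0 0 0 1
0 1 1 0

After press 7 at (1,3):
1 1 1 0
0 1 0 1
0 1 1 0
0 0 0 1
0 1 1 0

Answer: 1 1 1 0
0 1 0 1
0 1 1 0
0 0 0 1
0 1 1 0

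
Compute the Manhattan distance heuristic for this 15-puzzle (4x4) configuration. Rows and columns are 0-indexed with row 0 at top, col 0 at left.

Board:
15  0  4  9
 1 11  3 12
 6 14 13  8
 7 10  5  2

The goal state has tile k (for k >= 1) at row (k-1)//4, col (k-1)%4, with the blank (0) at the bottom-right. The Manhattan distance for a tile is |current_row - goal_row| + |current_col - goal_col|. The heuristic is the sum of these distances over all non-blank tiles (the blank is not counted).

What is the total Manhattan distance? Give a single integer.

Answer: 37

Derivation:
Tile 15: at (0,0), goal (3,2), distance |0-3|+|0-2| = 5
Tile 4: at (0,2), goal (0,3), distance |0-0|+|2-3| = 1
Tile 9: at (0,3), goal (2,0), distance |0-2|+|3-0| = 5
Tile 1: at (1,0), goal (0,0), distance |1-0|+|0-0| = 1
Tile 11: at (1,1), goal (2,2), distance |1-2|+|1-2| = 2
Tile 3: at (1,2), goal (0,2), distance |1-0|+|2-2| = 1
Tile 12: at (1,3), goal (2,3), distance |1-2|+|3-3| = 1
Tile 6: at (2,0), goal (1,1), distance |2-1|+|0-1| = 2
Tile 14: at (2,1), goal (3,1), distance |2-3|+|1-1| = 1
Tile 13: at (2,2), goal (3,0), distance |2-3|+|2-0| = 3
Tile 8: at (2,3), goal (1,3), distance |2-1|+|3-3| = 1
Tile 7: at (3,0), goal (1,2), distance |3-1|+|0-2| = 4
Tile 10: at (3,1), goal (2,1), distance |3-2|+|1-1| = 1
Tile 5: at (3,2), goal (1,0), distance |3-1|+|2-0| = 4
Tile 2: at (3,3), goal (0,1), distance |3-0|+|3-1| = 5
Sum: 5 + 1 + 5 + 1 + 2 + 1 + 1 + 2 + 1 + 3 + 1 + 4 + 1 + 4 + 5 = 37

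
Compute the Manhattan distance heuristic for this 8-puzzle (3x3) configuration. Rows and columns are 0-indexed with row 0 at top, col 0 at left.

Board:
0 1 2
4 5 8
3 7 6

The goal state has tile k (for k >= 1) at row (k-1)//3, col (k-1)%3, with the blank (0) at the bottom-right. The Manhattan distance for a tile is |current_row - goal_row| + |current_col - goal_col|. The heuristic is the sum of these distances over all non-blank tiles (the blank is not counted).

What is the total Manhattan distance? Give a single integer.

Tile 1: at (0,1), goal (0,0), distance |0-0|+|1-0| = 1
Tile 2: at (0,2), goal (0,1), distance |0-0|+|2-1| = 1
Tile 4: at (1,0), goal (1,0), distance |1-1|+|0-0| = 0
Tile 5: at (1,1), goal (1,1), distance |1-1|+|1-1| = 0
Tile 8: at (1,2), goal (2,1), distance |1-2|+|2-1| = 2
Tile 3: at (2,0), goal (0,2), distance |2-0|+|0-2| = 4
Tile 7: at (2,1), goal (2,0), distance |2-2|+|1-0| = 1
Tile 6: at (2,2), goal (1,2), distance |2-1|+|2-2| = 1
Sum: 1 + 1 + 0 + 0 + 2 + 4 + 1 + 1 = 10

Answer: 10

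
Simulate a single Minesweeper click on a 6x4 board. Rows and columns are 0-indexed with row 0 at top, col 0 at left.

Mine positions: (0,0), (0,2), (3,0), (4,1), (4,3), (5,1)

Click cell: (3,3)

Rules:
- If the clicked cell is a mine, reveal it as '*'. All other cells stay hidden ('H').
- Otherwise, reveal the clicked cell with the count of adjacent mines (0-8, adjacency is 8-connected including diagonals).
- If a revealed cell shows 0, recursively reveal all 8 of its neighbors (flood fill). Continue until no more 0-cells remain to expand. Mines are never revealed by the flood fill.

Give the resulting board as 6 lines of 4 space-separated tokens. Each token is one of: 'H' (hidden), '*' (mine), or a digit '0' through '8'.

H H H H
H H H H
H H H H
H H H 1
H H H H
H H H H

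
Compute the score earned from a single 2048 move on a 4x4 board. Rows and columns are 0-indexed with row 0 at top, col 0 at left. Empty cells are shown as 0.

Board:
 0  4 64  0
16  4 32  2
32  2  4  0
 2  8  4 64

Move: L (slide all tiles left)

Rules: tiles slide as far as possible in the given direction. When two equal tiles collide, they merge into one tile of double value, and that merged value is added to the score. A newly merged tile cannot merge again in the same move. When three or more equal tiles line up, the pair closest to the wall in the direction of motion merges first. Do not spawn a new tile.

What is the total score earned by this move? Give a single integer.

Answer: 0

Derivation:
Slide left:
row 0: [0, 4, 64, 0] -> [4, 64, 0, 0]  score +0 (running 0)
row 1: [16, 4, 32, 2] -> [16, 4, 32, 2]  score +0 (running 0)
row 2: [32, 2, 4, 0] -> [32, 2, 4, 0]  score +0 (running 0)
row 3: [2, 8, 4, 64] -> [2, 8, 4, 64]  score +0 (running 0)
Board after move:
 4 64  0  0
16  4 32  2
32  2  4  0
 2  8  4 64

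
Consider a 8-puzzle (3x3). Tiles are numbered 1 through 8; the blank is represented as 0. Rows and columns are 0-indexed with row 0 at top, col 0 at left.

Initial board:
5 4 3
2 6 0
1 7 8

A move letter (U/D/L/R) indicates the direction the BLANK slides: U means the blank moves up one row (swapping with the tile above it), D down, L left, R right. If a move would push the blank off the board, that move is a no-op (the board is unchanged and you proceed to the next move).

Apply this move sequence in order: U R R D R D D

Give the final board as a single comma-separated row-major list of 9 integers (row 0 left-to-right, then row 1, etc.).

After move 1 (U):
5 4 0
2 6 3
1 7 8

After move 2 (R):
5 4 0
2 6 3
1 7 8

After move 3 (R):
5 4 0
2 6 3
1 7 8

After move 4 (D):
5 4 3
2 6 0
1 7 8

After move 5 (R):
5 4 3
2 6 0
1 7 8

After move 6 (D):
5 4 3
2 6 8
1 7 0

After move 7 (D):
5 4 3
2 6 8
1 7 0

Answer: 5, 4, 3, 2, 6, 8, 1, 7, 0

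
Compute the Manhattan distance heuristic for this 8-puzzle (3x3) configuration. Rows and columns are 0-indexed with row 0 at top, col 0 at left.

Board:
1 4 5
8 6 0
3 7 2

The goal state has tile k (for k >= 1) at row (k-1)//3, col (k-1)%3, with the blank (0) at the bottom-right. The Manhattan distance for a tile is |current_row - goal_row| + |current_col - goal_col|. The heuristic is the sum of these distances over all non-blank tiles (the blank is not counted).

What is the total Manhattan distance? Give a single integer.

Answer: 15

Derivation:
Tile 1: at (0,0), goal (0,0), distance |0-0|+|0-0| = 0
Tile 4: at (0,1), goal (1,0), distance |0-1|+|1-0| = 2
Tile 5: at (0,2), goal (1,1), distance |0-1|+|2-1| = 2
Tile 8: at (1,0), goal (2,1), distance |1-2|+|0-1| = 2
Tile 6: at (1,1), goal (1,2), distance |1-1|+|1-2| = 1
Tile 3: at (2,0), goal (0,2), distance |2-0|+|0-2| = 4
Tile 7: at (2,1), goal (2,0), distance |2-2|+|1-0| = 1
Tile 2: at (2,2), goal (0,1), distance |2-0|+|2-1| = 3
Sum: 0 + 2 + 2 + 2 + 1 + 4 + 1 + 3 = 15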